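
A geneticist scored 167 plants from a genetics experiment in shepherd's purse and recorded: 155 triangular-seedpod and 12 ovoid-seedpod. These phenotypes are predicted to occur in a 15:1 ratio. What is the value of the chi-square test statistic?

Expected counts for N = 167 under a 15:1 ratio (total parts = 16):
  triangular-seedpod: 167 × 15/16 = 156.5625
  ovoid-seedpod: 167 × 1/16 = 10.4375
χ² = Σ (O − E)² / E
  triangular-seedpod: (155 − 156.5625)² / 156.5625 = 0.0156
  ovoid-seedpod: (12 − 10.4375)² / 10.4375 = 0.2339
χ² = 0.0156 + 0.2339 = 0.2495 ≈ 0.250

0.250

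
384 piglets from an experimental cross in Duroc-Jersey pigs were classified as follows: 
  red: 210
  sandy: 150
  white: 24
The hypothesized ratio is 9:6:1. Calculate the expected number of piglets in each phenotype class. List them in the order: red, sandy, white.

216, 144, 24

The 9:6:1 ratio has 16 parts, so with N = 384 the expected counts are:
  red: 384 × 9/16 = 216
  sandy: 384 × 6/16 = 144
  white: 384 × 1/16 = 24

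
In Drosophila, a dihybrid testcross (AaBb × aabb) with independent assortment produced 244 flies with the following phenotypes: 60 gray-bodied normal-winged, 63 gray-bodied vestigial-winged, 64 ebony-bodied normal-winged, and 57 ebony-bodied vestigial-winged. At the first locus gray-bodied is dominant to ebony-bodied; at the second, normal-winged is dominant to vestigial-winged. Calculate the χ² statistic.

A dihybrid testcross with independent assortment gives a 1:1:1:1 ratio.
The 1:1:1:1 ratio has 4 parts, so with N = 244 the expected counts are:
  gray-bodied normal-winged: 244 × 1/4 = 61
  gray-bodied vestigial-winged: 244 × 1/4 = 61
  ebony-bodied normal-winged: 244 × 1/4 = 61
  ebony-bodied vestigial-winged: 244 × 1/4 = 61
χ² = Σ (O − E)² / E
  gray-bodied normal-winged: (60 − 61)² / 61 = 0.0164
  gray-bodied vestigial-winged: (63 − 61)² / 61 = 0.0656
  ebony-bodied normal-winged: (64 − 61)² / 61 = 0.1475
  ebony-bodied vestigial-winged: (57 − 61)² / 61 = 0.2623
χ² = 0.0164 + 0.0656 + 0.1475 + 0.2623 = 0.4918 ≈ 0.492

0.492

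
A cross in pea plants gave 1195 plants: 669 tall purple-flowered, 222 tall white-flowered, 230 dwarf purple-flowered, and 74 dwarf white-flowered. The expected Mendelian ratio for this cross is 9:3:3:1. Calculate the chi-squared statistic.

Expected counts for N = 1195 under a 9:3:3:1 ratio (total parts = 16):
  tall purple-flowered: 1195 × 9/16 = 672.1875
  tall white-flowered: 1195 × 3/16 = 224.0625
  dwarf purple-flowered: 1195 × 3/16 = 224.0625
  dwarf white-flowered: 1195 × 1/16 = 74.6875
χ² = Σ (O − E)² / E
  tall purple-flowered: (669 − 672.1875)² / 672.1875 = 0.0151
  tall white-flowered: (222 − 224.0625)² / 224.0625 = 0.0190
  dwarf purple-flowered: (230 − 224.0625)² / 224.0625 = 0.1573
  dwarf white-flowered: (74 − 74.6875)² / 74.6875 = 0.0063
χ² = 0.0151 + 0.0190 + 0.1573 + 0.0063 = 0.1977 ≈ 0.198

0.198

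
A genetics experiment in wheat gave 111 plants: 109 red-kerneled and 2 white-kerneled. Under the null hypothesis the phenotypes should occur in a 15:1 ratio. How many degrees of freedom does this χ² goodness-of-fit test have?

A goodness-of-fit test with 2 phenotype classes has df = 2 − 1 = 1.

1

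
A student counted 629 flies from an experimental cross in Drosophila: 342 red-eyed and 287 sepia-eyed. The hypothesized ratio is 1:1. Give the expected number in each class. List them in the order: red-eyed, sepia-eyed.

314.5, 314.5

Under the 1:1 hypothesis (Σ ratio = 2, N = 629):
  red-eyed: 629 × 1/2 = 314.5
  sepia-eyed: 629 × 1/2 = 314.5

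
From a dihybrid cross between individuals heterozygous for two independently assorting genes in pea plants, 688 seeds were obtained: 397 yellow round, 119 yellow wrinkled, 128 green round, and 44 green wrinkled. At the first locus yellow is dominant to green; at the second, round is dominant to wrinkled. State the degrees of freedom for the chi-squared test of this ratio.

3

A dihybrid F₂ with independent assortment and complete dominance at both loci gives a 9:3:3:1 phenotypic ratio.
A goodness-of-fit test with 4 phenotype classes has df = 4 − 1 = 3.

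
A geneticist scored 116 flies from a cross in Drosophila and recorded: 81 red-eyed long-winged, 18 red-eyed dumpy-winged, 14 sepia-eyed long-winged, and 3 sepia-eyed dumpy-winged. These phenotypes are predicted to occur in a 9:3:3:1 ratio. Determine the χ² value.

9.701

The 9:3:3:1 ratio has 16 parts, so with N = 116 the expected counts are:
  red-eyed long-winged: 116 × 9/16 = 65.25
  red-eyed dumpy-winged: 116 × 3/16 = 21.75
  sepia-eyed long-winged: 116 × 3/16 = 21.75
  sepia-eyed dumpy-winged: 116 × 1/16 = 7.25
χ² = Σ (O − E)² / E
  red-eyed long-winged: (81 − 65.25)² / 65.25 = 3.8017
  red-eyed dumpy-winged: (18 − 21.75)² / 21.75 = 0.6466
  sepia-eyed long-winged: (14 − 21.75)² / 21.75 = 2.7615
  sepia-eyed dumpy-winged: (3 − 7.25)² / 7.25 = 2.4914
χ² = 3.8017 + 0.6466 + 2.7615 + 2.4914 = 9.7012 ≈ 9.701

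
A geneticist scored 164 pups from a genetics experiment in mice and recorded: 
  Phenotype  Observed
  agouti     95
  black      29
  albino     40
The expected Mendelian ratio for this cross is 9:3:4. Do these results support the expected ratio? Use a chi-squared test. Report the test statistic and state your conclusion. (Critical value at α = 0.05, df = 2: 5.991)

Under the 9:3:4 hypothesis (Σ ratio = 16, N = 164):
  agouti: 164 × 9/16 = 92.25
  black: 164 × 3/16 = 30.75
  albino: 164 × 4/16 = 41
χ² = Σ (O − E)² / E
  agouti: (95 − 92.25)² / 92.25 = 0.0820
  black: (29 − 30.75)² / 30.75 = 0.0996
  albino: (40 − 41)² / 41 = 0.0244
χ² = 0.0820 + 0.0996 + 0.0244 = 0.206
Degrees of freedom = 3 − 1 = 2; critical value at α = 0.05 is 5.991.
Since 0.206 < 5.991, we fail to reject the null hypothesis — the data are consistent with the 9:3:4 ratio.

0.206; consistent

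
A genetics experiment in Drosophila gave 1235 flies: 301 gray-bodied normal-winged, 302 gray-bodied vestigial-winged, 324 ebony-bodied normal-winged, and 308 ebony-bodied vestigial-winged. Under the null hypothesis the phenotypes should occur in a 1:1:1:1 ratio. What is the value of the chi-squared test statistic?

1.097

Under the 1:1:1:1 hypothesis (Σ ratio = 4, N = 1235):
  gray-bodied normal-winged: 1235 × 1/4 = 308.75
  gray-bodied vestigial-winged: 1235 × 1/4 = 308.75
  ebony-bodied normal-winged: 1235 × 1/4 = 308.75
  ebony-bodied vestigial-winged: 1235 × 1/4 = 308.75
χ² = Σ (O − E)² / E
  gray-bodied normal-winged: (301 − 308.75)² / 308.75 = 0.1945
  gray-bodied vestigial-winged: (302 − 308.75)² / 308.75 = 0.1476
  ebony-bodied normal-winged: (324 − 308.75)² / 308.75 = 0.7532
  ebony-bodied vestigial-winged: (308 − 308.75)² / 308.75 = 0.0018
χ² = 0.1945 + 0.1476 + 0.7532 + 0.0018 = 1.0971 ≈ 1.097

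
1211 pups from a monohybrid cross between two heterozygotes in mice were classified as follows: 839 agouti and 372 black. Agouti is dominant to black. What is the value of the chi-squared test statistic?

For a monohybrid cross between heterozygotes with complete dominance, the expected phenotypic ratio is 3:1.
Expected counts for N = 1211 under a 3:1 ratio (total parts = 4):
  agouti: 1211 × 3/4 = 908.25
  black: 1211 × 1/4 = 302.75
χ² = Σ (O − E)² / E
  agouti: (839 − 908.25)² / 908.25 = 5.2800
  black: (372 − 302.75)² / 302.75 = 15.8400
χ² = 5.2800 + 15.8400 = 21.120

21.120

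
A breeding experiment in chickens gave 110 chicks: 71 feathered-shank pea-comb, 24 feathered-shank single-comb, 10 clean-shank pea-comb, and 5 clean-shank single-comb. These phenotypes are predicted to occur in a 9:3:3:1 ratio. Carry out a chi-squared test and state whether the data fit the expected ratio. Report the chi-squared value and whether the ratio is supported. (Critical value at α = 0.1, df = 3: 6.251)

7.883; not consistent

Under the 9:3:3:1 hypothesis (Σ ratio = 16, N = 110):
  feathered-shank pea-comb: 110 × 9/16 = 61.875
  feathered-shank single-comb: 110 × 3/16 = 20.625
  clean-shank pea-comb: 110 × 3/16 = 20.625
  clean-shank single-comb: 110 × 1/16 = 6.875
χ² = Σ (O − E)² / E
  feathered-shank pea-comb: (71 − 61.875)² / 61.875 = 1.3457
  feathered-shank single-comb: (24 − 20.625)² / 20.625 = 0.5523
  clean-shank pea-comb: (10 − 20.625)² / 20.625 = 5.4735
  clean-shank single-comb: (5 − 6.875)² / 6.875 = 0.5114
χ² = 1.3457 + 0.5523 + 5.4735 + 0.5114 = 7.8829 ≈ 7.883
Degrees of freedom = 4 − 1 = 3; critical value at α = 0.1 is 6.251.
Since 7.883 > 6.251, we reject the null hypothesis — the data do not fit the 9:3:3:1 ratio.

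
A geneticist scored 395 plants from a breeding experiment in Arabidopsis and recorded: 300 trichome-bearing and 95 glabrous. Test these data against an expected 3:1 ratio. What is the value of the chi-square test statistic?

Expected counts for N = 395 under a 3:1 ratio (total parts = 4):
  trichome-bearing: 395 × 3/4 = 296.25
  glabrous: 395 × 1/4 = 98.75
χ² = Σ (O − E)² / E
  trichome-bearing: (300 − 296.25)² / 296.25 = 0.0475
  glabrous: (95 − 98.75)² / 98.75 = 0.1424
χ² = 0.0475 + 0.1424 = 0.1899 ≈ 0.190

0.190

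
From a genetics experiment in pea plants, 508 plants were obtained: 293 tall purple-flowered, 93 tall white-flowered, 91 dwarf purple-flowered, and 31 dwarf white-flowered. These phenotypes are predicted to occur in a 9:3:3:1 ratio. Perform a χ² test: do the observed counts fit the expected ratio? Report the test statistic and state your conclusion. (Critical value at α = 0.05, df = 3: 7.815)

0.444; consistent

The 9:3:3:1 ratio has 16 parts, so with N = 508 the expected counts are:
  tall purple-flowered: 508 × 9/16 = 285.75
  tall white-flowered: 508 × 3/16 = 95.25
  dwarf purple-flowered: 508 × 3/16 = 95.25
  dwarf white-flowered: 508 × 1/16 = 31.75
χ² = Σ (O − E)² / E
  tall purple-flowered: (293 − 285.75)² / 285.75 = 0.1839
  tall white-flowered: (93 − 95.25)² / 95.25 = 0.0531
  dwarf purple-flowered: (91 − 95.25)² / 95.25 = 0.1896
  dwarf white-flowered: (31 − 31.75)² / 31.75 = 0.0177
χ² = 0.1839 + 0.0531 + 0.1896 + 0.0177 = 0.4443 ≈ 0.444
Degrees of freedom = 4 − 1 = 3; critical value at α = 0.05 is 7.815.
Since 0.444 < 7.815, we fail to reject the null hypothesis — the data are consistent with the 9:3:3:1 ratio.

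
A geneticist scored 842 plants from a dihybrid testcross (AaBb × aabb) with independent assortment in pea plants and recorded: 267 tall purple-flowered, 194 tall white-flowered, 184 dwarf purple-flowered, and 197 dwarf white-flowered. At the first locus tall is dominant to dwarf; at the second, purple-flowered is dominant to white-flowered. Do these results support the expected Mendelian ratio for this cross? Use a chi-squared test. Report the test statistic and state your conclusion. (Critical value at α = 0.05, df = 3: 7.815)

20.660; not consistent

A dihybrid testcross with independent assortment gives a 1:1:1:1 ratio.
Under the 1:1:1:1 hypothesis (Σ ratio = 4, N = 842):
  tall purple-flowered: 842 × 1/4 = 210.5
  tall white-flowered: 842 × 1/4 = 210.5
  dwarf purple-flowered: 842 × 1/4 = 210.5
  dwarf white-flowered: 842 × 1/4 = 210.5
χ² = Σ (O − E)² / E
  tall purple-flowered: (267 − 210.5)² / 210.5 = 15.1651
  tall white-flowered: (194 − 210.5)² / 210.5 = 1.2933
  dwarf purple-flowered: (184 − 210.5)² / 210.5 = 3.3361
  dwarf white-flowered: (197 − 210.5)² / 210.5 = 0.8658
χ² = 15.1651 + 1.2933 + 3.3361 + 0.8658 = 20.6603 ≈ 20.660
Degrees of freedom = 4 − 1 = 3; critical value at α = 0.05 is 7.815.
Since 20.660 > 7.815, we reject the null hypothesis — the data do not fit the 1:1:1:1 ratio.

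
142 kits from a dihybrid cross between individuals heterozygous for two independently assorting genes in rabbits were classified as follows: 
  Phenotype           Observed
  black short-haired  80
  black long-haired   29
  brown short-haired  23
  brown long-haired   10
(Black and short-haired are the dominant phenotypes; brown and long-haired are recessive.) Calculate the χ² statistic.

A dihybrid F₂ with independent assortment and complete dominance at both loci gives a 9:3:3:1 phenotypic ratio.
Total ratio parts = 16. Expected numbers out of 142:
  black short-haired: 142 × 9/16 = 79.875
  black long-haired: 142 × 3/16 = 26.625
  brown short-haired: 142 × 3/16 = 26.625
  brown long-haired: 142 × 1/16 = 8.875
χ² = Σ (O − E)² / E
  black short-haired: (80 − 79.875)² / 79.875 = 0.0002
  black long-haired: (29 − 26.625)² / 26.625 = 0.2119
  brown short-haired: (23 − 26.625)² / 26.625 = 0.4935
  brown long-haired: (10 − 8.875)² / 8.875 = 0.1426
χ² = 0.0002 + 0.2119 + 0.4935 + 0.1426 = 0.8482 ≈ 0.848

0.848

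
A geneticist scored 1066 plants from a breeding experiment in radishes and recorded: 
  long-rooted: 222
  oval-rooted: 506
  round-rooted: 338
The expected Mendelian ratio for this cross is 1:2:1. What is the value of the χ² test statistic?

Total ratio parts = 4. Expected numbers out of 1066:
  long-rooted: 1066 × 1/4 = 266.5
  oval-rooted: 1066 × 2/4 = 533
  round-rooted: 1066 × 1/4 = 266.5
χ² = Σ (O − E)² / E
  long-rooted: (222 − 266.5)² / 266.5 = 7.4306
  oval-rooted: (506 − 533)² / 533 = 1.3677
  round-rooted: (338 − 266.5)² / 266.5 = 19.1829
χ² = 7.4306 + 1.3677 + 19.1829 = 27.9812 ≈ 27.981

27.981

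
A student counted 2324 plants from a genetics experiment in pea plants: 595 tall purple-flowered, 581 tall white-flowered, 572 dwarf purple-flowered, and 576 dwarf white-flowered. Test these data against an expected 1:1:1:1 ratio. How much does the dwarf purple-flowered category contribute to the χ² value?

0.139

Total ratio parts = 4. Expected numbers out of 2324:
  tall purple-flowered: 2324 × 1/4 = 581
  tall white-flowered: 2324 × 1/4 = 581
  dwarf purple-flowered: 2324 × 1/4 = 581
  dwarf white-flowered: 2324 × 1/4 = 581
Contribution of dwarf purple-flowered: (572 − 581)² / 581 = 0.1394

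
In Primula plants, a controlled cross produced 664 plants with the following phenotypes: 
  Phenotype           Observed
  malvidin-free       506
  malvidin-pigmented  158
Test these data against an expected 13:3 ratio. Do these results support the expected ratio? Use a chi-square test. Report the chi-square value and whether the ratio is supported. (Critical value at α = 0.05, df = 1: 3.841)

11.094; not consistent

Expected counts for N = 664 under a 13:3 ratio (total parts = 16):
  malvidin-free: 664 × 13/16 = 539.5
  malvidin-pigmented: 664 × 3/16 = 124.5
χ² = Σ (O − E)² / E
  malvidin-free: (506 − 539.5)² / 539.5 = 2.0802
  malvidin-pigmented: (158 − 124.5)² / 124.5 = 9.0141
χ² = 2.0802 + 9.0141 = 11.0943 ≈ 11.094
Degrees of freedom = 2 − 1 = 1; critical value at α = 0.05 is 3.841.
Since 11.094 > 3.841, we reject the null hypothesis — the data do not fit the 13:3 ratio.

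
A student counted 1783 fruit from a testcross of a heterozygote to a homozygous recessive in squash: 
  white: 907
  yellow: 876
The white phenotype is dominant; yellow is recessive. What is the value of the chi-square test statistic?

A testcross of a heterozygote (Aa × aa) gives a 1:1 phenotypic ratio.
Under the 1:1 hypothesis (Σ ratio = 2, N = 1783):
  white: 1783 × 1/2 = 891.5
  yellow: 1783 × 1/2 = 891.5
χ² = Σ (O − E)² / E
  white: (907 − 891.5)² / 891.5 = 0.2695
  yellow: (876 − 891.5)² / 891.5 = 0.2695
χ² = 0.2695 + 0.2695 = 0.539

0.539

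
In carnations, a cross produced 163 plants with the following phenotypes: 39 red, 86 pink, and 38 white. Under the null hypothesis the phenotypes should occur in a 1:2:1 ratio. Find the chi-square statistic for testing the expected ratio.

The 1:2:1 ratio has 4 parts, so with N = 163 the expected counts are:
  red: 163 × 1/4 = 40.75
  pink: 163 × 2/4 = 81.5
  white: 163 × 1/4 = 40.75
χ² = Σ (O − E)² / E
  red: (39 − 40.75)² / 40.75 = 0.0752
  pink: (86 − 81.5)² / 81.5 = 0.2485
  white: (38 − 40.75)² / 40.75 = 0.1856
χ² = 0.0752 + 0.2485 + 0.1856 = 0.5093 ≈ 0.509

0.509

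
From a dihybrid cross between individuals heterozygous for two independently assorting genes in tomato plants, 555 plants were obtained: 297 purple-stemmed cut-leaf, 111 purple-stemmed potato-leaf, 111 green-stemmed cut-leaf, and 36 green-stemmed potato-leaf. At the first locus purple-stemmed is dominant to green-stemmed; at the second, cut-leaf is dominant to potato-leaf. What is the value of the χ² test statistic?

A dihybrid F₂ with independent assortment and complete dominance at both loci gives a 9:3:3:1 phenotypic ratio.
Under the 9:3:3:1 hypothesis (Σ ratio = 16, N = 555):
  purple-stemmed cut-leaf: 555 × 9/16 = 312.1875
  purple-stemmed potato-leaf: 555 × 3/16 = 104.0625
  green-stemmed cut-leaf: 555 × 3/16 = 104.0625
  green-stemmed potato-leaf: 555 × 1/16 = 34.6875
χ² = Σ (O − E)² / E
  purple-stemmed cut-leaf: (297 − 312.1875)² / 312.1875 = 0.7389
  purple-stemmed potato-leaf: (111 − 104.0625)² / 104.0625 = 0.4625
  green-stemmed cut-leaf: (111 − 104.0625)² / 104.0625 = 0.4625
  green-stemmed potato-leaf: (36 − 34.6875)² / 34.6875 = 0.0497
χ² = 0.7389 + 0.4625 + 0.4625 + 0.0497 = 1.7136 ≈ 1.714

1.714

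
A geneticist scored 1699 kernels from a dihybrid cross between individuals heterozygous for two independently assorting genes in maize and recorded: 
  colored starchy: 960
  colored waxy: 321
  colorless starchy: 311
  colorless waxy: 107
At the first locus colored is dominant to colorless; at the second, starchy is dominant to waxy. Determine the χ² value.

0.224

A dihybrid F₂ with independent assortment and complete dominance at both loci gives a 9:3:3:1 phenotypic ratio.
Total ratio parts = 16. Expected numbers out of 1699:
  colored starchy: 1699 × 9/16 = 955.6875
  colored waxy: 1699 × 3/16 = 318.5625
  colorless starchy: 1699 × 3/16 = 318.5625
  colorless waxy: 1699 × 1/16 = 106.1875
χ² = Σ (O − E)² / E
  colored starchy: (960 − 955.6875)² / 955.6875 = 0.0195
  colored waxy: (321 − 318.5625)² / 318.5625 = 0.0187
  colorless starchy: (311 − 318.5625)² / 318.5625 = 0.1795
  colorless waxy: (107 − 106.1875)² / 106.1875 = 0.0062
χ² = 0.0195 + 0.0187 + 0.1795 + 0.0062 = 0.2239 ≈ 0.224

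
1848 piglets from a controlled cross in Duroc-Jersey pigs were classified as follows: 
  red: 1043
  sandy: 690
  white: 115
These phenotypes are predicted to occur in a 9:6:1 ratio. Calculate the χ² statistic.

0.027

The 9:6:1 ratio has 16 parts, so with N = 1848 the expected counts are:
  red: 1848 × 9/16 = 1039.5
  sandy: 1848 × 6/16 = 693
  white: 1848 × 1/16 = 115.5
χ² = Σ (O − E)² / E
  red: (1043 − 1039.5)² / 1039.5 = 0.0118
  sandy: (690 − 693)² / 693 = 0.0130
  white: (115 − 115.5)² / 115.5 = 0.0022
χ² = 0.0118 + 0.0130 + 0.0022 = 0.027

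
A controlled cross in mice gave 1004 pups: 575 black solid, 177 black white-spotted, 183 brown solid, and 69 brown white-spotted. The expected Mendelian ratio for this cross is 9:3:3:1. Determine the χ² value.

1.627

Expected counts for N = 1004 under a 9:3:3:1 ratio (total parts = 16):
  black solid: 1004 × 9/16 = 564.75
  black white-spotted: 1004 × 3/16 = 188.25
  brown solid: 1004 × 3/16 = 188.25
  brown white-spotted: 1004 × 1/16 = 62.75
χ² = Σ (O − E)² / E
  black solid: (575 − 564.75)² / 564.75 = 0.1860
  black white-spotted: (177 − 188.25)² / 188.25 = 0.6723
  brown solid: (183 − 188.25)² / 188.25 = 0.1464
  brown white-spotted: (69 − 62.75)² / 62.75 = 0.6225
χ² = 0.1860 + 0.6723 + 0.1464 + 0.6225 = 1.6272 ≈ 1.627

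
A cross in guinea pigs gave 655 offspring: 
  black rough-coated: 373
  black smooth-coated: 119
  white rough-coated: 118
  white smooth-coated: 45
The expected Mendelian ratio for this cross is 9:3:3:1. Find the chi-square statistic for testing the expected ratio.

0.767

The 9:3:3:1 ratio has 16 parts, so with N = 655 the expected counts are:
  black rough-coated: 655 × 9/16 = 368.4375
  black smooth-coated: 655 × 3/16 = 122.8125
  white rough-coated: 655 × 3/16 = 122.8125
  white smooth-coated: 655 × 1/16 = 40.9375
χ² = Σ (O − E)² / E
  black rough-coated: (373 − 368.4375)² / 368.4375 = 0.0565
  black smooth-coated: (119 − 122.8125)² / 122.8125 = 0.1184
  white rough-coated: (118 − 122.8125)² / 122.8125 = 0.1886
  white smooth-coated: (45 − 40.9375)² / 40.9375 = 0.4031
χ² = 0.0565 + 0.1184 + 0.1886 + 0.4031 = 0.7666 ≈ 0.767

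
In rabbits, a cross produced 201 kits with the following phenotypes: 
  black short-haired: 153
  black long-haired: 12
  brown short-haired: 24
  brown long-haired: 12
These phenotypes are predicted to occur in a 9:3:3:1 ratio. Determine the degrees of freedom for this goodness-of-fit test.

3

A goodness-of-fit test with 4 phenotype classes has df = 4 − 1 = 3.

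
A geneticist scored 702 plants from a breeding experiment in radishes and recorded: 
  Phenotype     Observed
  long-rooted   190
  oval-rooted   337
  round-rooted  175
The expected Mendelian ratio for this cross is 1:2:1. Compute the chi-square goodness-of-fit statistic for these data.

1.758

Under the 1:2:1 hypothesis (Σ ratio = 4, N = 702):
  long-rooted: 702 × 1/4 = 175.5
  oval-rooted: 702 × 2/4 = 351
  round-rooted: 702 × 1/4 = 175.5
χ² = Σ (O − E)² / E
  long-rooted: (190 − 175.5)² / 175.5 = 1.1980
  oval-rooted: (337 − 351)² / 351 = 0.5584
  round-rooted: (175 − 175.5)² / 175.5 = 0.0014
χ² = 1.1980 + 0.5584 + 0.0014 = 1.7578 ≈ 1.758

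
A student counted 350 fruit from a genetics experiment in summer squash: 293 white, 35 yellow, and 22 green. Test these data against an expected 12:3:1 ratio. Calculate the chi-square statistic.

Expected counts for N = 350 under a 12:3:1 ratio (total parts = 16):
  white: 350 × 12/16 = 262.5
  yellow: 350 × 3/16 = 65.625
  green: 350 × 1/16 = 21.875
χ² = Σ (O − E)² / E
  white: (293 − 262.5)² / 262.5 = 3.5438
  yellow: (35 − 65.625)² / 65.625 = 14.2917
  green: (22 − 21.875)² / 21.875 = 0.0007
χ² = 3.5438 + 14.2917 + 0.0007 = 17.8362 ≈ 17.836

17.836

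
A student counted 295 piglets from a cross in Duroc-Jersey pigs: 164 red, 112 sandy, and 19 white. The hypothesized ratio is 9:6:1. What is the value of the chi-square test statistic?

0.057

Total ratio parts = 16. Expected numbers out of 295:
  red: 295 × 9/16 = 165.9375
  sandy: 295 × 6/16 = 110.625
  white: 295 × 1/16 = 18.4375
χ² = Σ (O − E)² / E
  red: (164 − 165.9375)² / 165.9375 = 0.0226
  sandy: (112 − 110.625)² / 110.625 = 0.0171
  white: (19 − 18.4375)² / 18.4375 = 0.0172
χ² = 0.0226 + 0.0171 + 0.0172 = 0.0569 ≈ 0.057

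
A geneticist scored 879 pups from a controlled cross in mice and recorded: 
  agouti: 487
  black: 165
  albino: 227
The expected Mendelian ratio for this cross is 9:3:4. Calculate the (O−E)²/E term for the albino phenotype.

Under the 9:3:4 hypothesis (Σ ratio = 16, N = 879):
  agouti: 879 × 9/16 = 494.4375
  black: 879 × 3/16 = 164.8125
  albino: 879 × 4/16 = 219.75
Contribution of albino: (227 − 219.75)² / 219.75 = 0.2392

0.239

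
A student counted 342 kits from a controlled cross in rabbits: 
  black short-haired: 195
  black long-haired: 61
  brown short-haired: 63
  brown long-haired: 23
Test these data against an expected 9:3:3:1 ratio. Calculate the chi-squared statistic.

0.331

Total ratio parts = 16. Expected numbers out of 342:
  black short-haired: 342 × 9/16 = 192.375
  black long-haired: 342 × 3/16 = 64.125
  brown short-haired: 342 × 3/16 = 64.125
  brown long-haired: 342 × 1/16 = 21.375
χ² = Σ (O − E)² / E
  black short-haired: (195 − 192.375)² / 192.375 = 0.0358
  black long-haired: (61 − 64.125)² / 64.125 = 0.1523
  brown short-haired: (63 − 64.125)² / 64.125 = 0.0197
  brown long-haired: (23 − 21.375)² / 21.375 = 0.1235
χ² = 0.0358 + 0.1523 + 0.0197 + 0.1235 = 0.3313 ≈ 0.331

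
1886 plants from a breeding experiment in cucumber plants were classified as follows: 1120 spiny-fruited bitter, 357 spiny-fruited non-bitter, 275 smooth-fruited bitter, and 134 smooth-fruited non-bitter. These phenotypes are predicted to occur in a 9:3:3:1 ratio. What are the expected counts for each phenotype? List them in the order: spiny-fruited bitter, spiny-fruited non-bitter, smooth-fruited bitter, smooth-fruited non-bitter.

Total ratio parts = 16. Expected numbers out of 1886:
  spiny-fruited bitter: 1886 × 9/16 = 1060.875
  spiny-fruited non-bitter: 1886 × 3/16 = 353.625
  smooth-fruited bitter: 1886 × 3/16 = 353.625
  smooth-fruited non-bitter: 1886 × 1/16 = 117.875

1060.875, 353.625, 353.625, 117.875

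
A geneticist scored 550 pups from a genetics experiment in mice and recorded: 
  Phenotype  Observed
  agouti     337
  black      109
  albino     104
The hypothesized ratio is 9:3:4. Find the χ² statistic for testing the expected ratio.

10.963

Under the 9:3:4 hypothesis (Σ ratio = 16, N = 550):
  agouti: 550 × 9/16 = 309.375
  black: 550 × 3/16 = 103.125
  albino: 550 × 4/16 = 137.5
χ² = Σ (O − E)² / E
  agouti: (337 − 309.375)² / 309.375 = 2.4667
  black: (109 − 103.125)² / 103.125 = 0.3347
  albino: (104 − 137.5)² / 137.5 = 8.1618
χ² = 2.4667 + 0.3347 + 8.1618 = 10.9632 ≈ 10.963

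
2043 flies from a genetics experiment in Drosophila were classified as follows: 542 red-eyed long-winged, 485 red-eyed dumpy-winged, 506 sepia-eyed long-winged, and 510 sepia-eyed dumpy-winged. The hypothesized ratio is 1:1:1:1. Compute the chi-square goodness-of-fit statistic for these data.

Total ratio parts = 4. Expected numbers out of 2043:
  red-eyed long-winged: 2043 × 1/4 = 510.75
  red-eyed dumpy-winged: 2043 × 1/4 = 510.75
  sepia-eyed long-winged: 2043 × 1/4 = 510.75
  sepia-eyed dumpy-winged: 2043 × 1/4 = 510.75
χ² = Σ (O − E)² / E
  red-eyed long-winged: (542 − 510.75)² / 510.75 = 1.9120
  red-eyed dumpy-winged: (485 − 510.75)² / 510.75 = 1.2982
  sepia-eyed long-winged: (506 − 510.75)² / 510.75 = 0.0442
  sepia-eyed dumpy-winged: (510 − 510.75)² / 510.75 = 0.0011
χ² = 1.9120 + 1.2982 + 0.0442 + 0.0011 = 3.2555 ≈ 3.256

3.256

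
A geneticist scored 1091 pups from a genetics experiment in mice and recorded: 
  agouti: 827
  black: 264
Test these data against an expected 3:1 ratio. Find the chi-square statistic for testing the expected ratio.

The 3:1 ratio has 4 parts, so with N = 1091 the expected counts are:
  agouti: 1091 × 3/4 = 818.25
  black: 1091 × 1/4 = 272.75
χ² = Σ (O − E)² / E
  agouti: (827 − 818.25)² / 818.25 = 0.0936
  black: (264 − 272.75)² / 272.75 = 0.2807
χ² = 0.0936 + 0.2807 = 0.3743 ≈ 0.374

0.374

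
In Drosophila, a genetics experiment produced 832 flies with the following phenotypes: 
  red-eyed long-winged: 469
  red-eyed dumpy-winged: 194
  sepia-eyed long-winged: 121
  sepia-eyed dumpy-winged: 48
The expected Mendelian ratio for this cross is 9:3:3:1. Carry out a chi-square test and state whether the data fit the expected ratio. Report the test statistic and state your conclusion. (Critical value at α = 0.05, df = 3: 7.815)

Expected counts for N = 832 under a 9:3:3:1 ratio (total parts = 16):
  red-eyed long-winged: 832 × 9/16 = 468
  red-eyed dumpy-winged: 832 × 3/16 = 156
  sepia-eyed long-winged: 832 × 3/16 = 156
  sepia-eyed dumpy-winged: 832 × 1/16 = 52
χ² = Σ (O − E)² / E
  red-eyed long-winged: (469 − 468)² / 468 = 0.0021
  red-eyed dumpy-winged: (194 − 156)² / 156 = 9.2564
  sepia-eyed long-winged: (121 − 156)² / 156 = 7.8526
  sepia-eyed dumpy-winged: (48 − 52)² / 52 = 0.3077
χ² = 0.0021 + 9.2564 + 7.8526 + 0.3077 = 17.4188 ≈ 17.419
Degrees of freedom = 4 − 1 = 3; critical value at α = 0.05 is 7.815.
Since 17.419 > 7.815, we reject the null hypothesis — the data do not fit the 9:3:3:1 ratio.

17.419; not consistent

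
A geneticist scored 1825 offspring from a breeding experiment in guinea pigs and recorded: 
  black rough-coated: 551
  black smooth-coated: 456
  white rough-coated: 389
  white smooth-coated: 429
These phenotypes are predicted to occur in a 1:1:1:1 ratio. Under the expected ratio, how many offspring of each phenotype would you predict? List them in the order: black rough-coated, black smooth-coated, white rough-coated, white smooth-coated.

The 1:1:1:1 ratio has 4 parts, so with N = 1825 the expected counts are:
  black rough-coated: 1825 × 1/4 = 456.25
  black smooth-coated: 1825 × 1/4 = 456.25
  white rough-coated: 1825 × 1/4 = 456.25
  white smooth-coated: 1825 × 1/4 = 456.25

456.25, 456.25, 456.25, 456.25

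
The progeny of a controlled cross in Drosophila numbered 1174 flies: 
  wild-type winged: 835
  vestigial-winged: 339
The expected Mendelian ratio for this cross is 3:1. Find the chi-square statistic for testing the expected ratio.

The 3:1 ratio has 4 parts, so with N = 1174 the expected counts are:
  wild-type winged: 1174 × 3/4 = 880.5
  vestigial-winged: 1174 × 1/4 = 293.5
χ² = Σ (O − E)² / E
  wild-type winged: (835 − 880.5)² / 880.5 = 2.3512
  vestigial-winged: (339 − 293.5)² / 293.5 = 7.0537
χ² = 2.3512 + 7.0537 = 9.4049 ≈ 9.405

9.405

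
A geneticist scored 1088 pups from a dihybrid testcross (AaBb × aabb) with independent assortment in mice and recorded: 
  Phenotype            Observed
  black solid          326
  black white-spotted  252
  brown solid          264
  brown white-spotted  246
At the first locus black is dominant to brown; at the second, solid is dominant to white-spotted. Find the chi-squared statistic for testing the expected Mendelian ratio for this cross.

14.912

A dihybrid testcross with independent assortment gives a 1:1:1:1 ratio.
Total ratio parts = 4. Expected numbers out of 1088:
  black solid: 1088 × 1/4 = 272
  black white-spotted: 1088 × 1/4 = 272
  brown solid: 1088 × 1/4 = 272
  brown white-spotted: 1088 × 1/4 = 272
χ² = Σ (O − E)² / E
  black solid: (326 − 272)² / 272 = 10.7206
  black white-spotted: (252 − 272)² / 272 = 1.4706
  brown solid: (264 − 272)² / 272 = 0.2353
  brown white-spotted: (246 − 272)² / 272 = 2.4853
χ² = 10.7206 + 1.4706 + 0.2353 + 2.4853 = 14.9118 ≈ 14.912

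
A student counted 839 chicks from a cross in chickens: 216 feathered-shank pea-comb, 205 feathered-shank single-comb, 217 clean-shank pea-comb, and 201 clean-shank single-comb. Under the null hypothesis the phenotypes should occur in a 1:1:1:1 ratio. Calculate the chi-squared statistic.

Under the 1:1:1:1 hypothesis (Σ ratio = 4, N = 839):
  feathered-shank pea-comb: 839 × 1/4 = 209.75
  feathered-shank single-comb: 839 × 1/4 = 209.75
  clean-shank pea-comb: 839 × 1/4 = 209.75
  clean-shank single-comb: 839 × 1/4 = 209.75
χ² = Σ (O − E)² / E
  feathered-shank pea-comb: (216 − 209.75)² / 209.75 = 0.1862
  feathered-shank single-comb: (205 − 209.75)² / 209.75 = 0.1076
  clean-shank pea-comb: (217 − 209.75)² / 209.75 = 0.2506
  clean-shank single-comb: (201 − 209.75)² / 209.75 = 0.3650
χ² = 0.1862 + 0.1076 + 0.2506 + 0.3650 = 0.9094 ≈ 0.909

0.909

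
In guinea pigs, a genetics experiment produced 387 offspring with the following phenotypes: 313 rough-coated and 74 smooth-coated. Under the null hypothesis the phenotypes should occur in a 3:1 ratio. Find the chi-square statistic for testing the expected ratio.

7.133

Under the 3:1 hypothesis (Σ ratio = 4, N = 387):
  rough-coated: 387 × 3/4 = 290.25
  smooth-coated: 387 × 1/4 = 96.75
χ² = Σ (O − E)² / E
  rough-coated: (313 − 290.25)² / 290.25 = 1.7832
  smooth-coated: (74 − 96.75)² / 96.75 = 5.3495
χ² = 1.7832 + 5.3495 = 7.1327 ≈ 7.133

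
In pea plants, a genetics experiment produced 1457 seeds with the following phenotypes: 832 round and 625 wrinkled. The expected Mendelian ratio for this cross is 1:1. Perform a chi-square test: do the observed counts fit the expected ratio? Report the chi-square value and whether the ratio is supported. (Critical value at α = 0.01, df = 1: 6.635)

29.409; not consistent

Under the 1:1 hypothesis (Σ ratio = 2, N = 1457):
  round: 1457 × 1/2 = 728.5
  wrinkled: 1457 × 1/2 = 728.5
χ² = Σ (O − E)² / E
  round: (832 − 728.5)² / 728.5 = 14.7045
  wrinkled: (625 − 728.5)² / 728.5 = 14.7045
χ² = 14.7045 + 14.7045 = 29.409
Degrees of freedom = 2 − 1 = 1; critical value at α = 0.01 is 6.635.
Since 29.409 > 6.635, we reject the null hypothesis — the data do not fit the 1:1 ratio.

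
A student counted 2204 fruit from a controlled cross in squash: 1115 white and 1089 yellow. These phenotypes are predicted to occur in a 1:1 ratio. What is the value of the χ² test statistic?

The 1:1 ratio has 2 parts, so with N = 2204 the expected counts are:
  white: 2204 × 1/2 = 1102
  yellow: 2204 × 1/2 = 1102
χ² = Σ (O − E)² / E
  white: (1115 − 1102)² / 1102 = 0.1534
  yellow: (1089 − 1102)² / 1102 = 0.1534
χ² = 0.1534 + 0.1534 = 0.3068 ≈ 0.307

0.307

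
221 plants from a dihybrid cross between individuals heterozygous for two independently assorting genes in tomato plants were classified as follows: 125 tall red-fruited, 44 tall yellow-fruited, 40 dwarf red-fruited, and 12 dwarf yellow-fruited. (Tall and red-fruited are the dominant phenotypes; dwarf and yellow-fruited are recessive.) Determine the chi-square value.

A dihybrid F₂ with independent assortment and complete dominance at both loci gives a 9:3:3:1 phenotypic ratio.
The 9:3:3:1 ratio has 16 parts, so with N = 221 the expected counts are:
  tall red-fruited: 221 × 9/16 = 124.3125
  tall yellow-fruited: 221 × 3/16 = 41.4375
  dwarf red-fruited: 221 × 3/16 = 41.4375
  dwarf yellow-fruited: 221 × 1/16 = 13.8125
χ² = Σ (O − E)² / E
  tall red-fruited: (125 − 124.3125)² / 124.3125 = 0.0038
  tall yellow-fruited: (44 − 41.4375)² / 41.4375 = 0.1585
  dwarf red-fruited: (40 − 41.4375)² / 41.4375 = 0.0499
  dwarf yellow-fruited: (12 − 13.8125)² / 13.8125 = 0.2378
χ² = 0.0038 + 0.1585 + 0.0499 + 0.2378 = 0.450

0.450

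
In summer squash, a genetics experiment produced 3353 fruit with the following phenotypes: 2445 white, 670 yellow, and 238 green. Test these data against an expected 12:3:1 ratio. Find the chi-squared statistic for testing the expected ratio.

8.508

Expected counts for N = 3353 under a 12:3:1 ratio (total parts = 16):
  white: 3353 × 12/16 = 2514.75
  yellow: 3353 × 3/16 = 628.6875
  green: 3353 × 1/16 = 209.5625
χ² = Σ (O − E)² / E
  white: (2445 − 2514.75)² / 2514.75 = 1.9346
  yellow: (670 − 628.6875)² / 628.6875 = 2.7147
  green: (238 − 209.5625)² / 209.5625 = 3.8590
χ² = 1.9346 + 2.7147 + 3.8590 = 8.5083 ≈ 8.508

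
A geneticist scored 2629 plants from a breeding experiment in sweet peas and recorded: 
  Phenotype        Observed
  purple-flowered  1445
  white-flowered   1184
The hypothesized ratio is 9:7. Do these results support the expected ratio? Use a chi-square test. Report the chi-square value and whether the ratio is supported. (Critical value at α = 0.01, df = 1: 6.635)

1.767; consistent

Total ratio parts = 16. Expected numbers out of 2629:
  purple-flowered: 2629 × 9/16 = 1478.8125
  white-flowered: 2629 × 7/16 = 1150.1875
χ² = Σ (O − E)² / E
  purple-flowered: (1445 − 1478.8125)² / 1478.8125 = 0.7731
  white-flowered: (1184 − 1150.1875)² / 1150.1875 = 0.9940
χ² = 0.7731 + 0.9940 = 1.7671 ≈ 1.767
Degrees of freedom = 2 − 1 = 1; critical value at α = 0.01 is 6.635.
Since 1.767 < 6.635, we fail to reject the null hypothesis — the data are consistent with the 9:7 ratio.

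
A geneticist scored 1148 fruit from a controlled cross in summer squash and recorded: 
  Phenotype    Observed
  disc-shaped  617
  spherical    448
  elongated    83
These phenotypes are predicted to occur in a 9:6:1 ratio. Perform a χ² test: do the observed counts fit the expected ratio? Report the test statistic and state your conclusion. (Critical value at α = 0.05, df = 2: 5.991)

3.755; consistent

Total ratio parts = 16. Expected numbers out of 1148:
  disc-shaped: 1148 × 9/16 = 645.75
  spherical: 1148 × 6/16 = 430.5
  elongated: 1148 × 1/16 = 71.75
χ² = Σ (O − E)² / E
  disc-shaped: (617 − 645.75)² / 645.75 = 1.2800
  spherical: (448 − 430.5)² / 430.5 = 0.7114
  elongated: (83 − 71.75)² / 71.75 = 1.7639
χ² = 1.2800 + 0.7114 + 1.7639 = 3.7553 ≈ 3.755
Degrees of freedom = 3 − 1 = 2; critical value at α = 0.05 is 5.991.
Since 3.755 < 5.991, we fail to reject the null hypothesis — the data are consistent with the 9:6:1 ratio.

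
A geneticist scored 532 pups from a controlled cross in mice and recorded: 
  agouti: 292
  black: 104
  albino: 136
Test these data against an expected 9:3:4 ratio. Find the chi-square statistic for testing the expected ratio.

The 9:3:4 ratio has 16 parts, so with N = 532 the expected counts are:
  agouti: 532 × 9/16 = 299.25
  black: 532 × 3/16 = 99.75
  albino: 532 × 4/16 = 133
χ² = Σ (O − E)² / E
  agouti: (292 − 299.25)² / 299.25 = 0.1756
  black: (104 − 99.75)² / 99.75 = 0.1811
  albino: (136 − 133)² / 133 = 0.0677
χ² = 0.1756 + 0.1811 + 0.0677 = 0.4244 ≈ 0.424

0.424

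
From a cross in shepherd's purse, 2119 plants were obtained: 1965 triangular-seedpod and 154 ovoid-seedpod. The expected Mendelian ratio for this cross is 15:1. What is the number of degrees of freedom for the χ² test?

A goodness-of-fit test with 2 phenotype classes has df = 2 − 1 = 1.

1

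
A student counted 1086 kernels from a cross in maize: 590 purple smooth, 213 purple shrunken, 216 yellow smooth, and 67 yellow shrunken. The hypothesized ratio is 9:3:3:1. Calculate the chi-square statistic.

1.908

Total ratio parts = 16. Expected numbers out of 1086:
  purple smooth: 1086 × 9/16 = 610.875
  purple shrunken: 1086 × 3/16 = 203.625
  yellow smooth: 1086 × 3/16 = 203.625
  yellow shrunken: 1086 × 1/16 = 67.875
χ² = Σ (O − E)² / E
  purple smooth: (590 − 610.875)² / 610.875 = 0.7133
  purple shrunken: (213 − 203.625)² / 203.625 = 0.4316
  yellow smooth: (216 − 203.625)² / 203.625 = 0.7521
  yellow shrunken: (67 − 67.875)² / 67.875 = 0.0113
χ² = 0.7133 + 0.4316 + 0.7521 + 0.0113 = 1.9083 ≈ 1.908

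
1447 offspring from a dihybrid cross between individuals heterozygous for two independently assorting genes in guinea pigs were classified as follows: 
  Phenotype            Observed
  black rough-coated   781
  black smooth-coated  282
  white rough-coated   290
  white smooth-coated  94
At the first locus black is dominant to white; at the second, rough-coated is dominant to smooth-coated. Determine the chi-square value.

A dihybrid F₂ with independent assortment and complete dominance at both loci gives a 9:3:3:1 phenotypic ratio.
Under the 9:3:3:1 hypothesis (Σ ratio = 16, N = 1447):
  black rough-coated: 1447 × 9/16 = 813.9375
  black smooth-coated: 1447 × 3/16 = 271.3125
  white rough-coated: 1447 × 3/16 = 271.3125
  white smooth-coated: 1447 × 1/16 = 90.4375
χ² = Σ (O − E)² / E
  black rough-coated: (781 − 813.9375)² / 813.9375 = 1.3329
  black smooth-coated: (282 − 271.3125)² / 271.3125 = 0.4210
  white rough-coated: (290 − 271.3125)² / 271.3125 = 1.2872
  white smooth-coated: (94 − 90.4375)² / 90.4375 = 0.1403
χ² = 1.3329 + 0.4210 + 1.2872 + 0.1403 = 3.1814 ≈ 3.181

3.181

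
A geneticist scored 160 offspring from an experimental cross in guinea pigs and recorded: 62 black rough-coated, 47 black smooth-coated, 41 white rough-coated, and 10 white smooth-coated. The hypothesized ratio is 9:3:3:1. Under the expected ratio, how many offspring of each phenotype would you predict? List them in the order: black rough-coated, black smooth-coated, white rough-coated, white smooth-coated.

Total ratio parts = 16. Expected numbers out of 160:
  black rough-coated: 160 × 9/16 = 90
  black smooth-coated: 160 × 3/16 = 30
  white rough-coated: 160 × 3/16 = 30
  white smooth-coated: 160 × 1/16 = 10

90, 30, 30, 10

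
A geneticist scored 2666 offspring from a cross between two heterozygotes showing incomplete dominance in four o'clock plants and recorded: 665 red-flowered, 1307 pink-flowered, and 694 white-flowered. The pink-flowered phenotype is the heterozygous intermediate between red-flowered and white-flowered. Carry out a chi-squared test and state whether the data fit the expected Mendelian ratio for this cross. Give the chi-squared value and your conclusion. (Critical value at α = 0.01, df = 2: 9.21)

With incomplete dominance, a heterozygote × heterozygote cross gives a 1:2:1 phenotypic ratio.
Total ratio parts = 4. Expected numbers out of 2666:
  red-flowered: 2666 × 1/4 = 666.5
  pink-flowered: 2666 × 2/4 = 1333
  white-flowered: 2666 × 1/4 = 666.5
χ² = Σ (O − E)² / E
  red-flowered: (665 − 666.5)² / 666.5 = 0.0034
  pink-flowered: (1307 − 1333)² / 1333 = 0.5071
  white-flowered: (694 − 666.5)² / 666.5 = 1.1347
χ² = 0.0034 + 0.5071 + 1.1347 = 1.6452 ≈ 1.645
Degrees of freedom = 3 − 1 = 2; critical value at α = 0.01 is 9.21.
Since 1.645 < 9.21, we fail to reject the null hypothesis — the data are consistent with the 1:2:1 ratio.

1.645; consistent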